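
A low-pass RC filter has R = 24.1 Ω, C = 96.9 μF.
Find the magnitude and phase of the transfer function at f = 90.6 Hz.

Step 1 — Angular frequency: ω = 2π·90.6 = 569.3 rad/s.
Step 2 — Transfer function: H(jω) = 1/(1 + jωRC).
Step 3 — Denominator: 1 + jωRC = 1 + j·569.3·24.1·9.69e-05 = 1 + j1.329.
Step 4 — H = 0.3614 - j0.4804.
Step 5 — Magnitude: |H| = 0.6011 (-4.4 dB); phase: φ = -53.0°.

|H| = 0.6011 (-4.4 dB), φ = -53.0°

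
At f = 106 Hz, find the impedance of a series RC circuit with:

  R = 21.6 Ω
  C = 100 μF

Step 1 — Angular frequency: ω = 2π·f = 2π·106 = 666 rad/s.
Step 2 — Component impedances:
  R: Z = R = 21.6 Ω
  C: Z = 1/(jωC) = -j/(ω·C) = 0 - j15.01 Ω
Step 3 — Series combination: Z_total = R + C = 21.6 - j15.01 Ω = 26.31∠-34.8° Ω.

Z = 21.6 - j15.01 Ω = 26.31∠-34.8° Ω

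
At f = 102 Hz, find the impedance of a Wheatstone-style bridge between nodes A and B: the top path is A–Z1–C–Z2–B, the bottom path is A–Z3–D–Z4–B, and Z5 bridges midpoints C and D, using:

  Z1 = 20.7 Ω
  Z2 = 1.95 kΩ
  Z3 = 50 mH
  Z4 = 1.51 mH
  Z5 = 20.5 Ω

Step 1 — Angular frequency: ω = 2π·f = 2π·102 = 640.9 rad/s.
Step 2 — Component impedances:
  Z1: Z = R = 20.7 Ω
  Z2: Z = R = 1950 Ω
  Z3: Z = jωL = j·640.9·0.05 = 0 + j32.04 Ω
  Z4: Z = jωL = j·640.9·0.00151 = 0 + j0.9677 Ω
  Z5: Z = R = 20.5 Ω
Step 3 — Bridge requires nodal analysis (the Z5 bridge couples midpoints C and D, so the two paths cannot be reduced to a simple series/parallel combination). Setting node B to ground and injecting 1 A at node A, the 3-node admittance system at A, C, D solves to V_A = Z_AB = 15.56 + j20.85 Ω = 26.01∠53.3° Ω.

Z = 15.56 + j20.85 Ω = 26.01∠53.3° Ω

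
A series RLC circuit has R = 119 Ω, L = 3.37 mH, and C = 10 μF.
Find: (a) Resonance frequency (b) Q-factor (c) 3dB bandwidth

Step 1 — Resonance: ω₀ = 1/√(LC) = 1/√(0.00337·1e-05) = 5447 rad/s.
Step 2 — f₀ = ω₀/(2π) = 867 Hz.
Step 3 — Series Q: Q = ω₀L/R = 5447·0.00337/119 = 0.1543.
Step 4 — Bandwidth: Δω = ω₀/Q = 3.531e+04 rad/s; BW = Δω/(2π) = 5620 Hz.

(a) f₀ = 867 Hz  (b) Q = 0.1543  (c) BW = 5620 Hz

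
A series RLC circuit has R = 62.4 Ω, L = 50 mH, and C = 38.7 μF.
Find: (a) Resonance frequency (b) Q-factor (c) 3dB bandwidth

Step 1 — Resonance: ω₀ = 1/√(LC) = 1/√(0.05·3.87e-05) = 718.9 rad/s.
Step 2 — f₀ = ω₀/(2π) = 114.4 Hz.
Step 3 — Series Q: Q = ω₀L/R = 718.9·0.05/62.4 = 0.576.
Step 4 — Bandwidth: Δω = ω₀/Q = 1248 rad/s; BW = Δω/(2π) = 198.6 Hz.

(a) f₀ = 114.4 Hz  (b) Q = 0.576  (c) BW = 198.6 Hz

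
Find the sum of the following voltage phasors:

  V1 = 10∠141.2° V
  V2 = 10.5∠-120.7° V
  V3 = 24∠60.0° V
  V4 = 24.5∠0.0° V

Step 1 — Convert each phasor to rectangular form:
  V1 = 10·(cos(141.2°) + j·sin(141.2°)) = -7.793 + j6.266 V
  V2 = 10.5·(cos(-120.7°) + j·sin(-120.7°)) = -5.361 - j9.028 V
  V3 = 24·(cos(60.0°) + j·sin(60.0°)) = 12 + j20.78 V
  V4 = 24.5·(cos(0.0°) + j·sin(0.0°)) = 24.5 V
Step 2 — Sum components: V_total = 23.35 + j18.02 V.
Step 3 — Convert to polar: |V_total| = 29.49 V, ∠V_total = 37.7°.

V_total = 29.49∠37.7° V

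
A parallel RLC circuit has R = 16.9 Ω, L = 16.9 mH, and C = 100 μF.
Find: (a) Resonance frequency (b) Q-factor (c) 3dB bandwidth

Step 1 — Resonance: ω₀ = 1/√(LC) = 1/√(0.0169·0.0001) = 769.2 rad/s.
Step 2 — f₀ = ω₀/(2π) = 122.4 Hz.
Step 3 — Parallel Q: Q = R/(ω₀L) = 16.9/(769.2·0.0169) = 1.3.
Step 4 — Bandwidth: Δω = ω₀/Q = 591.7 rad/s; BW = Δω/(2π) = 94.17 Hz.

(a) f₀ = 122.4 Hz  (b) Q = 1.3  (c) BW = 94.17 Hz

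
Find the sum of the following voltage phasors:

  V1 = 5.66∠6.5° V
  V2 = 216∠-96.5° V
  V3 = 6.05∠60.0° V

Step 1 — Convert each phasor to rectangular form:
  V1 = 5.66·(cos(6.5°) + j·sin(6.5°)) = 5.624 + j0.6407 V
  V2 = 216·(cos(-96.5°) + j·sin(-96.5°)) = -24.45 - j214.6 V
  V3 = 6.05·(cos(60.0°) + j·sin(60.0°)) = 3.025 + j5.239 V
Step 2 — Sum components: V_total = -15.8 - j208.7 V.
Step 3 — Convert to polar: |V_total| = 209.3 V, ∠V_total = -94.3°.

V_total = 209.3∠-94.3° V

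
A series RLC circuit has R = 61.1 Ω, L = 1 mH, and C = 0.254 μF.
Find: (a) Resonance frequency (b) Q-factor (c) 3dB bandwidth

Step 1 — Resonance condition Im(Z)=0 gives ω₀ = 1/√(LC).
Step 2 — ω₀ = 1/√(0.001·2.54e-07) = 6.275e+04 rad/s.
Step 3 — f₀ = ω₀/(2π) = 9986 Hz.
Step 4 — Series Q: Q = ω₀L/R = 6.275e+04·0.001/61.1 = 1.027.
Step 5 — 3dB bandwidth: Δω = ω₀/Q = 6.11e+04 rad/s; BW = Δω/(2π) = 9724 Hz.

(a) f₀ = 9986 Hz  (b) Q = 1.027  (c) BW = 9724 Hz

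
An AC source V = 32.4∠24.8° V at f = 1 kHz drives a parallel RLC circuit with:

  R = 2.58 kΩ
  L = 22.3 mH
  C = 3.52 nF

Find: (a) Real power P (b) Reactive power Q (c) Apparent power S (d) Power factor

Step 1 — Angular frequency: ω = 2π·f = 2π·1000 = 6283 rad/s.
Step 2 — Component impedances:
  R: Z = R = 2580 Ω
  L: Z = jωL = j·6283·0.0223 = 0 + j140.1 Ω
  C: Z = 1/(jωC) = -j/(ω·C) = 0 - j4.521e+04 Ω
Step 3 — Parallel combination: 1/Z_total = 1/R + 1/L + 1/C; Z_total = 7.634 + j140.1 Ω = 140.3∠86.9° Ω.
Step 4 — Source phasor: V = 32.4∠24.8° V = 29.41 + j13.59 V.
Step 5 — Current: I = V / Z = 0.1081 - j0.204 A = 0.2309∠-62.1° A.
Step 6 — Complex power: S = V·I* = 0.4069 + j7.469 VA.
Step 7 — Real power: P = Re(S) = 0.4069 W.
Step 8 — Reactive power: Q = Im(S) = 7.469 VAR.
Step 9 — Apparent power: |S| = 7.48 VA.
Step 10 — Power factor: PF = P/|S| = 0.0544 (lagging).

(a) P = 0.4069 W  (b) Q = 7.469 VAR  (c) S = 7.48 VA  (d) PF = 0.0544 (lagging)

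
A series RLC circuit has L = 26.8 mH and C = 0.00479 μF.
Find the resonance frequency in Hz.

Step 1 — Resonance condition Im(Z)=0 gives ω₀ = 1/√(LC).
Step 2 — ω₀ = 1/√(0.0268·4.79e-09) = 8.826e+04 rad/s.
Step 3 — f₀ = ω₀/(2π) = 1.405e+04 Hz.

f₀ = 1.405e+04 Hz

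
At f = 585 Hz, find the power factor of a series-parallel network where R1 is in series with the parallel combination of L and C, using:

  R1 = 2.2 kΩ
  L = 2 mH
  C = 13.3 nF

Step 1 — Angular frequency: ω = 2π·f = 2π·585 = 3676 rad/s.
Step 2 — Component impedances:
  R1: Z = R = 2200 Ω
  L: Z = jωL = j·3676·0.002 = 0 + j7.351 Ω
  C: Z = 1/(jωC) = -j/(ω·C) = 0 - j2.046e+04 Ω
Step 3 — Parallel branch: L || C = 1/(1/L + 1/C) = 0 + j7.354 Ω.
Step 4 — Series with R1: Z_total = R1 + (L || C) = 2200 + j7.354 Ω = 2200∠0.2° Ω.
Step 5 — Power factor: PF = cos(φ) = Re(Z)/|Z| = 2200/2200 = 1.
Step 6 — Type: Im(Z) = 7.354 ⇒ lagging (phase φ = 0.2°).

PF = 1 (lagging, φ = 0.2°)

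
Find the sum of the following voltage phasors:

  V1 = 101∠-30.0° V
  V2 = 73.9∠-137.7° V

Step 1 — Convert each phasor to rectangular form:
  V1 = 101·(cos(-30.0°) + j·sin(-30.0°)) = 87.47 - j50.5 V
  V2 = 73.9·(cos(-137.7°) + j·sin(-137.7°)) = -54.66 - j49.74 V
Step 2 — Sum components: V_total = 32.81 - j100.2 V.
Step 3 — Convert to polar: |V_total| = 105.5 V, ∠V_total = -71.9°.

V_total = 105.5∠-71.9° V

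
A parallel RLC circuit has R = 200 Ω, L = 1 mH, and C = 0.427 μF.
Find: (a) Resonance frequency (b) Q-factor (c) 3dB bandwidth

Step 1 — Resonance: ω₀ = 1/√(LC) = 1/√(0.001·4.27e-07) = 4.839e+04 rad/s.
Step 2 — f₀ = ω₀/(2π) = 7702 Hz.
Step 3 — Parallel Q: Q = R/(ω₀L) = 200/(4.839e+04·0.001) = 4.133.
Step 4 — Bandwidth: Δω = ω₀/Q = 1.171e+04 rad/s; BW = Δω/(2π) = 1864 Hz.

(a) f₀ = 7702 Hz  (b) Q = 4.133  (c) BW = 1864 Hz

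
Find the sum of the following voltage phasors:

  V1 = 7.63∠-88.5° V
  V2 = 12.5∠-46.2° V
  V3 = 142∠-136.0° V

Step 1 — Convert each phasor to rectangular form:
  V1 = 7.63·(cos(-88.5°) + j·sin(-88.5°)) = 0.1997 - j7.627 V
  V2 = 12.5·(cos(-46.2°) + j·sin(-46.2°)) = 8.652 - j9.022 V
  V3 = 142·(cos(-136.0°) + j·sin(-136.0°)) = -102.1 - j98.64 V
Step 2 — Sum components: V_total = -93.29 - j115.3 V.
Step 3 — Convert to polar: |V_total| = 148.3 V, ∠V_total = -129.0°.

V_total = 148.3∠-129.0° V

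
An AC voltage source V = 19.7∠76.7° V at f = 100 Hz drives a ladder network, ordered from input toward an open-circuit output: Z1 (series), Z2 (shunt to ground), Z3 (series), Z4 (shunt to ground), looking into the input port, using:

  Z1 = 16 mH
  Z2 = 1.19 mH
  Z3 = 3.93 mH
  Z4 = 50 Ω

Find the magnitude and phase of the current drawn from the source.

Step 1 — Angular frequency: ω = 2π·f = 2π·100 = 628.3 rad/s.
Step 2 — Component impedances:
  Z1: Z = jωL = j·628.3·0.016 = 0 + j10.05 Ω
  Z2: Z = jωL = j·628.3·0.00119 = 0 + j0.7477 Ω
  Z3: Z = jωL = j·628.3·0.00393 = 0 + j2.469 Ω
  Z4: Z = R = 50 Ω
Step 3 — Ladder network (open output): work backward from the far end, alternating series and parallel combinations. Z_in = 0.01113 + j10.8 Ω = 10.8∠89.9° Ω.
Step 4 — Source phasor: V = 19.7∠76.7° V = 4.532 + j19.17 V.
Step 5 — Ohm's law: I = V / Z_total = (4.532 + j19.17) / (0.01113 + j10.8) = 1.776 - j0.4178 A.
Step 6 — Convert to polar: |I| = 1.824 A, ∠I = -13.2°.

I = 1.824∠-13.2° A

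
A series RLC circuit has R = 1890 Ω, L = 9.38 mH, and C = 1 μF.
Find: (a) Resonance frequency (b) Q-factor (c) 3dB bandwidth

Step 1 — Resonance condition Im(Z)=0 gives ω₀ = 1/√(LC).
Step 2 — ω₀ = 1/√(0.00938·1e-06) = 1.033e+04 rad/s.
Step 3 — f₀ = ω₀/(2π) = 1643 Hz.
Step 4 — Series Q: Q = ω₀L/R = 1.033e+04·0.00938/1890 = 0.05124.
Step 5 — 3dB bandwidth: Δω = ω₀/Q = 2.015e+05 rad/s; BW = Δω/(2π) = 3.207e+04 Hz.

(a) f₀ = 1643 Hz  (b) Q = 0.05124  (c) BW = 3.207e+04 Hz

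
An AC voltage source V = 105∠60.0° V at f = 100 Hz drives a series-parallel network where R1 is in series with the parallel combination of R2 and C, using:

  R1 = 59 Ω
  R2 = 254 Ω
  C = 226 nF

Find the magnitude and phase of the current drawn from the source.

Step 1 — Angular frequency: ω = 2π·f = 2π·100 = 628.3 rad/s.
Step 2 — Component impedances:
  R1: Z = R = 59 Ω
  R2: Z = R = 254 Ω
  C: Z = 1/(jωC) = -j/(ω·C) = 0 - j7042 Ω
Step 3 — Parallel branch: R2 || C = 1/(1/R2 + 1/C) = 253.7 - j9.149 Ω.
Step 4 — Series with R1: Z_total = R1 + (R2 || C) = 312.7 - j9.149 Ω = 312.8∠-1.7° Ω.
Step 5 — Source phasor: V = 105∠60.0° V = 52.5 + j90.93 V.
Step 6 — Ohm's law: I = V / Z_total = (52.5 + j90.93) / (312.7 - j9.149) = 0.1593 + j0.2955 A.
Step 7 — Convert to polar: |I| = 0.3357 A, ∠I = 61.7°.

I = 0.3357∠61.7° A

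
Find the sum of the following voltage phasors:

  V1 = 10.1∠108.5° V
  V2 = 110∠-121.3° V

Step 1 — Convert each phasor to rectangular form:
  V1 = 10.1·(cos(108.5°) + j·sin(108.5°)) = -3.205 + j9.578 V
  V2 = 110·(cos(-121.3°) + j·sin(-121.3°)) = -57.15 - j93.99 V
Step 2 — Sum components: V_total = -60.35 - j84.41 V.
Step 3 — Convert to polar: |V_total| = 103.8 V, ∠V_total = -125.6°.

V_total = 103.8∠-125.6° V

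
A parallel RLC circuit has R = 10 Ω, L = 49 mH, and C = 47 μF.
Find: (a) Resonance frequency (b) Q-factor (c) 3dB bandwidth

Step 1 — Resonance: ω₀ = 1/√(LC) = 1/√(0.049·4.7e-05) = 659 rad/s.
Step 2 — f₀ = ω₀/(2π) = 104.9 Hz.
Step 3 — Parallel Q: Q = R/(ω₀L) = 10/(659·0.049) = 0.3097.
Step 4 — Bandwidth: Δω = ω₀/Q = 2128 rad/s; BW = Δω/(2π) = 338.6 Hz.

(a) f₀ = 104.9 Hz  (b) Q = 0.3097  (c) BW = 338.6 Hz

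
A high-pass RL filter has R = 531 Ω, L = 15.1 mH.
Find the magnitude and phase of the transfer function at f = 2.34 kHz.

Step 1 — Angular frequency: ω = 2π·2340 = 1.47e+04 rad/s.
Step 2 — Transfer function: H(jω) = jωL/(R + jωL).
Step 3 — Numerator jωL = j·222; denominator R + jωL = 531 + j222.
Step 4 — H = 0.1488 + j0.3559.
Step 5 — Magnitude: |H| = 0.3857 (-8.3 dB); phase: φ = 67.3°.

|H| = 0.3857 (-8.3 dB), φ = 67.3°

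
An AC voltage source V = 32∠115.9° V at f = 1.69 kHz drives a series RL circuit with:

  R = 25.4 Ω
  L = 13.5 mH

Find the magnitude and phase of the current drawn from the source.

Step 1 — Angular frequency: ω = 2π·f = 2π·1690 = 1.062e+04 rad/s.
Step 2 — Component impedances:
  R: Z = R = 25.4 Ω
  L: Z = jωL = j·1.062e+04·0.0135 = 0 + j143.4 Ω
Step 3 — Series combination: Z_total = R + L = 25.4 + j143.4 Ω = 145.6∠80.0° Ω.
Step 4 — Source phasor: V = 32∠115.9° V = -13.98 + j28.79 V.
Step 5 — Ohm's law: I = V / Z_total = (-13.98 + j28.79) / (25.4 + j143.4) = 0.1779 + j0.129 A.
Step 6 — Convert to polar: |I| = 0.2198 A, ∠I = 35.9°.

I = 0.2198∠35.9° A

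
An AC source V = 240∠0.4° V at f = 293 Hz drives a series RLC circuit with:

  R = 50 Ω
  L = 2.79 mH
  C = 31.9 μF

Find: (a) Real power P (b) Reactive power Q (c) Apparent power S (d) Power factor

Step 1 — Angular frequency: ω = 2π·f = 2π·293 = 1841 rad/s.
Step 2 — Component impedances:
  R: Z = R = 50 Ω
  L: Z = jωL = j·1841·0.00279 = 0 + j5.136 Ω
  C: Z = 1/(jωC) = -j/(ω·C) = 0 - j17.03 Ω
Step 3 — Series combination: Z_total = R + L + C = 50 - j11.89 Ω = 51.39∠-13.4° Ω.
Step 4 — Source phasor: V = 240∠0.4° V = 240 + j1.676 V.
Step 5 — Current: I = V / Z = 4.535 + j1.112 A = 4.67∠13.8° A.
Step 6 — Complex power: S = V·I* = 1090 - j259.3 VA.
Step 7 — Real power: P = Re(S) = 1090 W.
Step 8 — Reactive power: Q = Im(S) = -259.3 VAR.
Step 9 — Apparent power: |S| = 1121 VA.
Step 10 — Power factor: PF = P/|S| = 0.9729 (leading).

(a) P = 1090 W  (b) Q = -259.3 VAR  (c) S = 1121 VA  (d) PF = 0.9729 (leading)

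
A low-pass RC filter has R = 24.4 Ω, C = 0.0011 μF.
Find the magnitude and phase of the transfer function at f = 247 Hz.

Step 1 — Angular frequency: ω = 2π·247 = 1552 rad/s.
Step 2 — Transfer function: H(jω) = 1/(1 + jωRC).
Step 3 — Denominator: 1 + jωRC = 1 + j·1552·24.4·1.1e-09 = 1 + j4.165e-05.
Step 4 — H = 1 - j4.165e-05.
Step 5 — Magnitude: |H| = 1 (-0.0 dB); phase: φ = -0.0°.

|H| = 1 (-0.0 dB), φ = -0.0°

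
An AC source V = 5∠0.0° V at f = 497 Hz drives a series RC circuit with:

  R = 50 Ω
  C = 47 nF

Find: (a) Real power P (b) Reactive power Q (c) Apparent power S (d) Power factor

Step 1 — Angular frequency: ω = 2π·f = 2π·497 = 3123 rad/s.
Step 2 — Component impedances:
  R: Z = R = 50 Ω
  C: Z = 1/(jωC) = -j/(ω·C) = 0 - j6813 Ω
Step 3 — Series combination: Z_total = R + C = 50 - j6813 Ω = 6814∠-89.6° Ω.
Step 4 — Source phasor: V = 5∠0.0° V = 5 V.
Step 5 — Current: I = V / Z = 5.385e-06 + j0.0007338 A = 0.0007338∠89.6° A.
Step 6 — Complex power: S = V·I* = 2.692e-05 - j0.003669 VA.
Step 7 — Real power: P = Re(S) = 2.692e-05 W.
Step 8 — Reactive power: Q = Im(S) = -0.003669 VAR.
Step 9 — Apparent power: |S| = 0.003669 VA.
Step 10 — Power factor: PF = P/|S| = 0.007338 (leading).

(a) P = 2.692e-05 W  (b) Q = -0.003669 VAR  (c) S = 0.003669 VA  (d) PF = 0.007338 (leading)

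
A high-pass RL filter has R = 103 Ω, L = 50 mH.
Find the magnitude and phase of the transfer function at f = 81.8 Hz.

Step 1 — Angular frequency: ω = 2π·81.8 = 514 rad/s.
Step 2 — Transfer function: H(jω) = jωL/(R + jωL).
Step 3 — Numerator jωL = j·25.7; denominator R + jωL = 103 + j25.7.
Step 4 — H = 0.0586 + j0.2349.
Step 5 — Magnitude: |H| = 0.2421 (-12.3 dB); phase: φ = 76.0°.

|H| = 0.2421 (-12.3 dB), φ = 76.0°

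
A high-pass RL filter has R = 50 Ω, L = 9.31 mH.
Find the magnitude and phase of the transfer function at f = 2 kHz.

Step 1 — Angular frequency: ω = 2π·2000 = 1.257e+04 rad/s.
Step 2 — Transfer function: H(jω) = jωL/(R + jωL).
Step 3 — Numerator jωL = j·117; denominator R + jωL = 50 + j117.
Step 4 — H = 0.8456 + j0.3614.
Step 5 — Magnitude: |H| = 0.9195 (-0.7 dB); phase: φ = 23.1°.

|H| = 0.9195 (-0.7 dB), φ = 23.1°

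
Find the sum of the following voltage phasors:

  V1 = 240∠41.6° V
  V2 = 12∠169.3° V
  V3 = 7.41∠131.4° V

Step 1 — Convert each phasor to rectangular form:
  V1 = 240·(cos(41.6°) + j·sin(41.6°)) = 179.5 + j159.3 V
  V2 = 12·(cos(169.3°) + j·sin(169.3°)) = -11.79 + j2.228 V
  V3 = 7.41·(cos(131.4°) + j·sin(131.4°)) = -4.9 + j5.558 V
Step 2 — Sum components: V_total = 162.8 + j167.1 V.
Step 3 — Convert to polar: |V_total| = 233.3 V, ∠V_total = 45.8°.

V_total = 233.3∠45.8° V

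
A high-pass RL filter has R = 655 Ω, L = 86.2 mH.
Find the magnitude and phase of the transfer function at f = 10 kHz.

Step 1 — Angular frequency: ω = 2π·1e+04 = 6.283e+04 rad/s.
Step 2 — Transfer function: H(jω) = jωL/(R + jωL).
Step 3 — Numerator jωL = j·5416; denominator R + jωL = 655 + j5416.
Step 4 — H = 0.9856 + j0.1192.
Step 5 — Magnitude: |H| = 0.9928 (-0.1 dB); phase: φ = 6.9°.

|H| = 0.9928 (-0.1 dB), φ = 6.9°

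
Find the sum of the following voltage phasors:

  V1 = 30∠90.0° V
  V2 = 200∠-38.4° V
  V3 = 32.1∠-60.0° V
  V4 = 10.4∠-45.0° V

Step 1 — Convert each phasor to rectangular form:
  V1 = 30·(cos(90.0°) + j·sin(90.0°)) = 0 + j30 V
  V2 = 200·(cos(-38.4°) + j·sin(-38.4°)) = 156.7 - j124.2 V
  V3 = 32.1·(cos(-60.0°) + j·sin(-60.0°)) = 16.05 - j27.8 V
  V4 = 10.4·(cos(-45.0°) + j·sin(-45.0°)) = 7.354 - j7.354 V
Step 2 — Sum components: V_total = 180.1 - j129.4 V.
Step 3 — Convert to polar: |V_total| = 221.8 V, ∠V_total = -35.7°.

V_total = 221.8∠-35.7° V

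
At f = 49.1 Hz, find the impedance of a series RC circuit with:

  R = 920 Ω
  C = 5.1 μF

Step 1 — Angular frequency: ω = 2π·f = 2π·49.1 = 308.5 rad/s.
Step 2 — Component impedances:
  R: Z = R = 920 Ω
  C: Z = 1/(jωC) = -j/(ω·C) = 0 - j635.6 Ω
Step 3 — Series combination: Z_total = R + C = 920 - j635.6 Ω = 1118∠-34.6° Ω.

Z = 920 - j635.6 Ω = 1118∠-34.6° Ω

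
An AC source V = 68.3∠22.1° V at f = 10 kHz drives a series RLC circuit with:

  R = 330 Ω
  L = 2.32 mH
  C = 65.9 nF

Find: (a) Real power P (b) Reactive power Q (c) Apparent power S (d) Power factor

Step 1 — Angular frequency: ω = 2π·f = 2π·1e+04 = 6.283e+04 rad/s.
Step 2 — Component impedances:
  R: Z = R = 330 Ω
  L: Z = jωL = j·6.283e+04·0.00232 = 0 + j145.8 Ω
  C: Z = 1/(jωC) = -j/(ω·C) = 0 - j241.5 Ω
Step 3 — Series combination: Z_total = R + L + C = 330 - j95.74 Ω = 343.6∠-16.2° Ω.
Step 4 — Source phasor: V = 68.3∠22.1° V = 63.28 + j25.7 V.
Step 5 — Current: I = V / Z = 0.156 + j0.1231 A = 0.1988∠38.3° A.
Step 6 — Complex power: S = V·I* = 13.04 - j3.783 VA.
Step 7 — Real power: P = Re(S) = 13.04 W.
Step 8 — Reactive power: Q = Im(S) = -3.783 VAR.
Step 9 — Apparent power: |S| = 13.58 VA.
Step 10 — Power factor: PF = P/|S| = 0.9604 (leading).

(a) P = 13.04 W  (b) Q = -3.783 VAR  (c) S = 13.58 VA  (d) PF = 0.9604 (leading)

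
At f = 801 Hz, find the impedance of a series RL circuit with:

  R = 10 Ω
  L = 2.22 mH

Step 1 — Angular frequency: ω = 2π·f = 2π·801 = 5033 rad/s.
Step 2 — Component impedances:
  R: Z = R = 10 Ω
  L: Z = jωL = j·5033·0.00222 = 0 + j11.17 Ω
Step 3 — Series combination: Z_total = R + L = 10 + j11.17 Ω = 14.99∠48.2° Ω.

Z = 10 + j11.17 Ω = 14.99∠48.2° Ω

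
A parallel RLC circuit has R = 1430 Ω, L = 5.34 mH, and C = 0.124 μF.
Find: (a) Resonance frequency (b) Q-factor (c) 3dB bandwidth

Step 1 — Resonance: ω₀ = 1/√(LC) = 1/√(0.00534·1.24e-07) = 3.886e+04 rad/s.
Step 2 — f₀ = ω₀/(2π) = 6185 Hz.
Step 3 — Parallel Q: Q = R/(ω₀L) = 1430/(3.886e+04·0.00534) = 6.891.
Step 4 — Bandwidth: Δω = ω₀/Q = 5640 rad/s; BW = Δω/(2π) = 897.6 Hz.

(a) f₀ = 6185 Hz  (b) Q = 6.891  (c) BW = 897.6 Hz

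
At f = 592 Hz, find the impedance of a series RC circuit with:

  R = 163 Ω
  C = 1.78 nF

Step 1 — Angular frequency: ω = 2π·f = 2π·592 = 3720 rad/s.
Step 2 — Component impedances:
  R: Z = R = 163 Ω
  C: Z = 1/(jωC) = -j/(ω·C) = 0 - j1.51e+05 Ω
Step 3 — Series combination: Z_total = R + C = 163 - j1.51e+05 Ω = 1.51e+05∠-89.9° Ω.

Z = 163 - j1.51e+05 Ω = 1.51e+05∠-89.9° Ω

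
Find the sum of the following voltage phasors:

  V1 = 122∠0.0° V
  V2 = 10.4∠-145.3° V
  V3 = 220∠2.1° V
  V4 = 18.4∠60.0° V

Step 1 — Convert each phasor to rectangular form:
  V1 = 122·(cos(0.0°) + j·sin(0.0°)) = 122 V
  V2 = 10.4·(cos(-145.3°) + j·sin(-145.3°)) = -8.55 - j5.921 V
  V3 = 220·(cos(2.1°) + j·sin(2.1°)) = 219.9 + j8.062 V
  V4 = 18.4·(cos(60.0°) + j·sin(60.0°)) = 9.2 + j15.93 V
Step 2 — Sum components: V_total = 342.5 + j18.08 V.
Step 3 — Convert to polar: |V_total| = 343 V, ∠V_total = 3.0°.

V_total = 343∠3.0° V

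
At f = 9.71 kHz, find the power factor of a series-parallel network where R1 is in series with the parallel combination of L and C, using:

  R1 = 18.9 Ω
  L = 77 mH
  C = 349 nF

Step 1 — Angular frequency: ω = 2π·f = 2π·9710 = 6.101e+04 rad/s.
Step 2 — Component impedances:
  R1: Z = R = 18.9 Ω
  L: Z = jωL = j·6.101e+04·0.077 = 0 + j4698 Ω
  C: Z = 1/(jωC) = -j/(ω·C) = 0 - j46.97 Ω
Step 3 — Parallel branch: L || C = 1/(1/L + 1/C) = 0 - j47.44 Ω.
Step 4 — Series with R1: Z_total = R1 + (L || C) = 18.9 - j47.44 Ω = 51.07∠-68.3° Ω.
Step 5 — Power factor: PF = cos(φ) = Re(Z)/|Z| = 18.9/51.07 = 0.3701.
Step 6 — Type: Im(Z) = -47.44 ⇒ leading (phase φ = -68.3°).

PF = 0.3701 (leading, φ = -68.3°)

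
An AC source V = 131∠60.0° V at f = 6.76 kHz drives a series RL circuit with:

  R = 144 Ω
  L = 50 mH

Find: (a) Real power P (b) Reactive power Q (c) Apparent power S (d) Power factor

Step 1 — Angular frequency: ω = 2π·f = 2π·6760 = 4.247e+04 rad/s.
Step 2 — Component impedances:
  R: Z = R = 144 Ω
  L: Z = jωL = j·4.247e+04·0.05 = 0 + j2124 Ω
Step 3 — Series combination: Z_total = R + L = 144 + j2124 Ω = 2129∠86.1° Ω.
Step 4 — Source phasor: V = 131∠60.0° V = 65.5 + j113.4 V.
Step 5 — Current: I = V / Z = 0.05526 - j0.0271 A = 0.06154∠-26.1° A.
Step 6 — Complex power: S = V·I* = 0.5454 + j8.044 VA.
Step 7 — Real power: P = Re(S) = 0.5454 W.
Step 8 — Reactive power: Q = Im(S) = 8.044 VAR.
Step 9 — Apparent power: |S| = 8.062 VA.
Step 10 — Power factor: PF = P/|S| = 0.06765 (lagging).

(a) P = 0.5454 W  (b) Q = 8.044 VAR  (c) S = 8.062 VA  (d) PF = 0.06765 (lagging)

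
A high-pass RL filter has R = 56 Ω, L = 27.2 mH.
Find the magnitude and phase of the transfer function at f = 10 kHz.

Step 1 — Angular frequency: ω = 2π·1e+04 = 6.283e+04 rad/s.
Step 2 — Transfer function: H(jω) = jωL/(R + jωL).
Step 3 — Numerator jωL = j·1709; denominator R + jωL = 56 + j1709.
Step 4 — H = 0.9989 + j0.03273.
Step 5 — Magnitude: |H| = 0.9995 (-0.0 dB); phase: φ = 1.9°.

|H| = 0.9995 (-0.0 dB), φ = 1.9°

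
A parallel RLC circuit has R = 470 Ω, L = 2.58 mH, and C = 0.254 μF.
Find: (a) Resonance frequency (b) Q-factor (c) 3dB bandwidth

Step 1 — Resonance: ω₀ = 1/√(LC) = 1/√(0.00258·2.54e-07) = 3.906e+04 rad/s.
Step 2 — f₀ = ω₀/(2π) = 6217 Hz.
Step 3 — Parallel Q: Q = R/(ω₀L) = 470/(3.906e+04·0.00258) = 4.663.
Step 4 — Bandwidth: Δω = ω₀/Q = 8377 rad/s; BW = Δω/(2π) = 1333 Hz.

(a) f₀ = 6217 Hz  (b) Q = 4.663  (c) BW = 1333 Hz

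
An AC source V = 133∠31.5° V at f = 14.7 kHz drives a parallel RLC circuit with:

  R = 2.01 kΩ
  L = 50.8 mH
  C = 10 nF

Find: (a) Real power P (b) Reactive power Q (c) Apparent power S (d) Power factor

Step 1 — Angular frequency: ω = 2π·f = 2π·1.47e+04 = 9.236e+04 rad/s.
Step 2 — Component impedances:
  R: Z = R = 2010 Ω
  L: Z = jωL = j·9.236e+04·0.0508 = 0 + j4692 Ω
  C: Z = 1/(jωC) = -j/(ω·C) = 0 - j1083 Ω
Step 3 — Parallel combination: 1/Z_total = 1/R + 1/L + 1/C; Z_total = 661.3 - j944.4 Ω = 1153∠-55.0° Ω.
Step 4 — Source phasor: V = 133∠31.5° V = 113.4 + j69.49 V.
Step 5 — Current: I = V / Z = 0.007044 + j0.1151 A = 0.1154∠86.5° A.
Step 6 — Complex power: S = V·I* = 8.8 - j12.57 VA.
Step 7 — Real power: P = Re(S) = 8.8 W.
Step 8 — Reactive power: Q = Im(S) = -12.57 VAR.
Step 9 — Apparent power: |S| = 15.34 VA.
Step 10 — Power factor: PF = P/|S| = 0.5736 (leading).

(a) P = 8.8 W  (b) Q = -12.57 VAR  (c) S = 15.34 VA  (d) PF = 0.5736 (leading)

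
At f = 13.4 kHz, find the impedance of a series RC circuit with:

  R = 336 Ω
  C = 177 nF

Step 1 — Angular frequency: ω = 2π·f = 2π·1.34e+04 = 8.419e+04 rad/s.
Step 2 — Component impedances:
  R: Z = R = 336 Ω
  C: Z = 1/(jωC) = -j/(ω·C) = 0 - j67.1 Ω
Step 3 — Series combination: Z_total = R + C = 336 - j67.1 Ω = 342.6∠-11.3° Ω.

Z = 336 - j67.1 Ω = 342.6∠-11.3° Ω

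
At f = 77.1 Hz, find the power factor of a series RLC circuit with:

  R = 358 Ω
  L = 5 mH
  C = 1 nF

Step 1 — Angular frequency: ω = 2π·f = 2π·77.1 = 484.4 rad/s.
Step 2 — Component impedances:
  R: Z = R = 358 Ω
  L: Z = jωL = j·484.4·0.005 = 0 + j2.422 Ω
  C: Z = 1/(jωC) = -j/(ω·C) = 0 - j2.064e+06 Ω
Step 3 — Series combination: Z_total = R + L + C = 358 - j2.064e+06 Ω = 2.064e+06∠-90.0° Ω.
Step 4 — Power factor: PF = cos(φ) = Re(Z)/|Z| = 358/2.064e+06 = 0.0001734.
Step 5 — Type: Im(Z) = -2.064e+06 ⇒ leading (phase φ = -90.0°).

PF = 0.0001734 (leading, φ = -90.0°)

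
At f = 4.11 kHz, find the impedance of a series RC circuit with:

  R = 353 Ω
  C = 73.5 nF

Step 1 — Angular frequency: ω = 2π·f = 2π·4110 = 2.582e+04 rad/s.
Step 2 — Component impedances:
  R: Z = R = 353 Ω
  C: Z = 1/(jωC) = -j/(ω·C) = 0 - j526.9 Ω
Step 3 — Series combination: Z_total = R + C = 353 - j526.9 Ω = 634.2∠-56.2° Ω.

Z = 353 - j526.9 Ω = 634.2∠-56.2° Ω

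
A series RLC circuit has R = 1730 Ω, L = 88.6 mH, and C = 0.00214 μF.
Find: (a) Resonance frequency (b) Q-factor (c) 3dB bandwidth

Step 1 — Resonance: ω₀ = 1/√(LC) = 1/√(0.0886·2.14e-09) = 7.262e+04 rad/s.
Step 2 — f₀ = ω₀/(2π) = 1.156e+04 Hz.
Step 3 — Series Q: Q = ω₀L/R = 7.262e+04·0.0886/1730 = 3.719.
Step 4 — Bandwidth: Δω = ω₀/Q = 1.953e+04 rad/s; BW = Δω/(2π) = 3108 Hz.

(a) f₀ = 1.156e+04 Hz  (b) Q = 3.719  (c) BW = 3108 Hz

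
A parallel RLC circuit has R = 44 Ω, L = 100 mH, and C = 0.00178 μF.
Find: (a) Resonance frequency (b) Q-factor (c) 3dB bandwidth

Step 1 — Resonance: ω₀ = 1/√(LC) = 1/√(0.1·1.78e-09) = 7.495e+04 rad/s.
Step 2 — f₀ = ω₀/(2π) = 1.193e+04 Hz.
Step 3 — Parallel Q: Q = R/(ω₀L) = 44/(7.495e+04·0.1) = 0.00587.
Step 4 — Bandwidth: Δω = ω₀/Q = 1.277e+07 rad/s; BW = Δω/(2π) = 2.032e+06 Hz.

(a) f₀ = 1.193e+04 Hz  (b) Q = 0.00587  (c) BW = 2.032e+06 Hz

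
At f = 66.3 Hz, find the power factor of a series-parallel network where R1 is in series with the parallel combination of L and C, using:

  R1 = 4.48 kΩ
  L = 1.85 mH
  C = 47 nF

Step 1 — Angular frequency: ω = 2π·f = 2π·66.3 = 416.6 rad/s.
Step 2 — Component impedances:
  R1: Z = R = 4480 Ω
  L: Z = jωL = j·416.6·0.00185 = 0 + j0.7707 Ω
  C: Z = 1/(jωC) = -j/(ω·C) = 0 - j5.108e+04 Ω
Step 3 — Parallel branch: L || C = 1/(1/L + 1/C) = 0 + j0.7707 Ω.
Step 4 — Series with R1: Z_total = R1 + (L || C) = 4480 + j0.7707 Ω = 4480∠0.0° Ω.
Step 5 — Power factor: PF = cos(φ) = Re(Z)/|Z| = 4480/4480 = 1.
Step 6 — Type: Im(Z) = 0.7707 ⇒ lagging (phase φ = 0.0°).

PF = 1 (lagging, φ = 0.0°)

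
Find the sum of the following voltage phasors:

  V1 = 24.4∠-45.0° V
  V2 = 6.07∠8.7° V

Step 1 — Convert each phasor to rectangular form:
  V1 = 24.4·(cos(-45.0°) + j·sin(-45.0°)) = 17.25 - j17.25 V
  V2 = 6.07·(cos(8.7°) + j·sin(8.7°)) = 6 + j0.9182 V
Step 2 — Sum components: V_total = 23.25 - j16.34 V.
Step 3 — Convert to polar: |V_total| = 28.42 V, ∠V_total = -35.1°.

V_total = 28.42∠-35.1° V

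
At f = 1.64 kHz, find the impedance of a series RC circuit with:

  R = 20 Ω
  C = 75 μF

Step 1 — Angular frequency: ω = 2π·f = 2π·1640 = 1.03e+04 rad/s.
Step 2 — Component impedances:
  R: Z = R = 20 Ω
  C: Z = 1/(jωC) = -j/(ω·C) = 0 - j1.294 Ω
Step 3 — Series combination: Z_total = R + C = 20 - j1.294 Ω = 20.04∠-3.7° Ω.

Z = 20 - j1.294 Ω = 20.04∠-3.7° Ω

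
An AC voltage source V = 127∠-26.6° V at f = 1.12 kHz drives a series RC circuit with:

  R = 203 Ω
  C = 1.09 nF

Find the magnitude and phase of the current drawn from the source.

Step 1 — Angular frequency: ω = 2π·f = 2π·1120 = 7037 rad/s.
Step 2 — Component impedances:
  R: Z = R = 203 Ω
  C: Z = 1/(jωC) = -j/(ω·C) = 0 - j1.304e+05 Ω
Step 3 — Series combination: Z_total = R + C = 203 - j1.304e+05 Ω = 1.304e+05∠-89.9° Ω.
Step 4 — Source phasor: V = 127∠-26.6° V = 113.6 - j56.87 V.
Step 5 — Ohm's law: I = V / Z_total = (113.6 - j56.87) / (203 - j1.304e+05) = 0.0004375 + j0.0008704 A.
Step 6 — Convert to polar: |I| = 0.0009742 A, ∠I = 63.3°.

I = 0.0009742∠63.3° A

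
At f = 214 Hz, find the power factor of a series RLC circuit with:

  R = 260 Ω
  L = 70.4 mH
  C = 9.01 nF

Step 1 — Angular frequency: ω = 2π·f = 2π·214 = 1345 rad/s.
Step 2 — Component impedances:
  R: Z = R = 260 Ω
  L: Z = jωL = j·1345·0.0704 = 0 + j94.66 Ω
  C: Z = 1/(jωC) = -j/(ω·C) = 0 - j8.254e+04 Ω
Step 3 — Series combination: Z_total = R + L + C = 260 - j8.245e+04 Ω = 8.245e+04∠-89.8° Ω.
Step 4 — Power factor: PF = cos(φ) = Re(Z)/|Z| = 260/8.245e+04 = 0.003153.
Step 5 — Type: Im(Z) = -8.245e+04 ⇒ leading (phase φ = -89.8°).

PF = 0.003153 (leading, φ = -89.8°)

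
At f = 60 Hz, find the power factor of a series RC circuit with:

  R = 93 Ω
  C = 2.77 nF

Step 1 — Angular frequency: ω = 2π·f = 2π·60 = 377 rad/s.
Step 2 — Component impedances:
  R: Z = R = 93 Ω
  C: Z = 1/(jωC) = -j/(ω·C) = 0 - j9.576e+05 Ω
Step 3 — Series combination: Z_total = R + C = 93 - j9.576e+05 Ω = 9.576e+05∠-90.0° Ω.
Step 4 — Power factor: PF = cos(φ) = Re(Z)/|Z| = 93/9.576e+05 = 9.712e-05.
Step 5 — Type: Im(Z) = -9.576e+05 ⇒ leading (phase φ = -90.0°).

PF = 9.712e-05 (leading, φ = -90.0°)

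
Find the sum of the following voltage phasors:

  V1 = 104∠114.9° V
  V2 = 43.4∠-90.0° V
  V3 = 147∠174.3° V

Step 1 — Convert each phasor to rectangular form:
  V1 = 104·(cos(114.9°) + j·sin(114.9°)) = -43.79 + j94.33 V
  V2 = 43.4·(cos(-90.0°) + j·sin(-90.0°)) = 0 - j43.4 V
  V3 = 147·(cos(174.3°) + j·sin(174.3°)) = -146.3 + j14.6 V
Step 2 — Sum components: V_total = -190.1 + j65.53 V.
Step 3 — Convert to polar: |V_total| = 201 V, ∠V_total = 161.0°.

V_total = 201∠161.0° V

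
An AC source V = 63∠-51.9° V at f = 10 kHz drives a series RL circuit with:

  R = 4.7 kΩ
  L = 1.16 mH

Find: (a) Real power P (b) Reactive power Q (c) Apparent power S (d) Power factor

Step 1 — Angular frequency: ω = 2π·f = 2π·1e+04 = 6.283e+04 rad/s.
Step 2 — Component impedances:
  R: Z = R = 4700 Ω
  L: Z = jωL = j·6.283e+04·0.00116 = 0 + j72.88 Ω
Step 3 — Series combination: Z_total = R + L = 4700 + j72.88 Ω = 4701∠0.9° Ω.
Step 4 — Source phasor: V = 63∠-51.9° V = 38.87 - j49.58 V.
Step 5 — Current: I = V / Z = 0.008105 - j0.01067 A = 0.0134∠-52.8° A.
Step 6 — Complex power: S = V·I* = 0.8443 + j0.01309 VA.
Step 7 — Real power: P = Re(S) = 0.8443 W.
Step 8 — Reactive power: Q = Im(S) = 0.01309 VAR.
Step 9 — Apparent power: |S| = 0.8444 VA.
Step 10 — Power factor: PF = P/|S| = 0.9999 (lagging).

(a) P = 0.8443 W  (b) Q = 0.01309 VAR  (c) S = 0.8444 VA  (d) PF = 0.9999 (lagging)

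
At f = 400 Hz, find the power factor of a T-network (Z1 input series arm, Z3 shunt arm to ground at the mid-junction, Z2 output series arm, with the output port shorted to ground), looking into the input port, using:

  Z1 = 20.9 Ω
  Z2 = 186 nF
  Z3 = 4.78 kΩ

Step 1 — Angular frequency: ω = 2π·f = 2π·400 = 2513 rad/s.
Step 2 — Component impedances:
  Z1: Z = R = 20.9 Ω
  Z2: Z = 1/(jωC) = -j/(ω·C) = 0 - j2139 Ω
  Z3: Z = R = 4780 Ω
Step 3 — With the output port shorted to ground, the output series arm Z2 runs from the junction to ground; the shunt arm Z3 also runs from the junction to ground. They appear in parallel: Z3 || Z2 = 797.6 - j1782 Ω.
Step 4 — Series with input arm Z1: Z_in = Z1 + (Z3 || Z2) = 818.5 - j1782 Ω = 1961∠-65.3° Ω.
Step 5 — Power factor: PF = cos(φ) = Re(Z)/|Z| = 818.5/1961.2 = 0.4173.
Step 6 — Type: Im(Z) = -1782 ⇒ leading (phase φ = -65.3°).

PF = 0.4173 (leading, φ = -65.3°)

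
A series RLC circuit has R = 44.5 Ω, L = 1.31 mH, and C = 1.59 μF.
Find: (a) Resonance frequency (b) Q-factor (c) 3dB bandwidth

Step 1 — Resonance condition Im(Z)=0 gives ω₀ = 1/√(LC).
Step 2 — ω₀ = 1/√(0.00131·1.59e-06) = 2.191e+04 rad/s.
Step 3 — f₀ = ω₀/(2π) = 3487 Hz.
Step 4 — Series Q: Q = ω₀L/R = 2.191e+04·0.00131/44.5 = 0.645.
Step 5 — 3dB bandwidth: Δω = ω₀/Q = 3.397e+04 rad/s; BW = Δω/(2π) = 5406 Hz.

(a) f₀ = 3487 Hz  (b) Q = 0.645  (c) BW = 5406 Hz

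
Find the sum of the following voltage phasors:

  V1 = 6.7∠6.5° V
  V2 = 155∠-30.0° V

Step 1 — Convert each phasor to rectangular form:
  V1 = 6.7·(cos(6.5°) + j·sin(6.5°)) = 6.657 + j0.7585 V
  V2 = 155·(cos(-30.0°) + j·sin(-30.0°)) = 134.2 - j77.5 V
Step 2 — Sum components: V_total = 140.9 - j76.74 V.
Step 3 — Convert to polar: |V_total| = 160.4 V, ∠V_total = -28.6°.

V_total = 160.4∠-28.6° V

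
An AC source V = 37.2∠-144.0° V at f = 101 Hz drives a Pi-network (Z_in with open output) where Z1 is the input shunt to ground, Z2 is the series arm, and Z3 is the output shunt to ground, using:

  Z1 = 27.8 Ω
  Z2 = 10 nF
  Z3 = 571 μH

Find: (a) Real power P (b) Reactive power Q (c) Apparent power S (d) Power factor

Step 1 — Angular frequency: ω = 2π·f = 2π·101 = 634.6 rad/s.
Step 2 — Component impedances:
  Z1: Z = R = 27.8 Ω
  Z2: Z = 1/(jωC) = -j/(ω·C) = 0 - j1.576e+05 Ω
  Z3: Z = jωL = j·634.6·0.000571 = 0 + j0.3624 Ω
Step 3 — With open output, the series arm Z2 and the output shunt Z3 appear in series to ground: Z2 + Z3 = 0 - j1.576e+05 Ω.
Step 4 — Parallel with input shunt Z1: Z_in = Z1 || (Z2 + Z3) = 27.8 - j0.004904 Ω = 27.8∠-0.0° Ω.
Step 5 — Source phasor: V = 37.2∠-144.0° V = -30.1 - j21.87 V.
Step 6 — Current: I = V / Z = -1.082 - j0.7867 A = 1.338∠-144.0° A.
Step 7 — Complex power: S = V·I* = 49.78 - j0.008782 VA.
Step 8 — Real power: P = Re(S) = 49.78 W.
Step 9 — Reactive power: Q = Im(S) = -0.008782 VAR.
Step 10 — Apparent power: |S| = 49.78 VA.
Step 11 — Power factor: PF = P/|S| = 1 (leading).

(a) P = 49.78 W  (b) Q = -0.008782 VAR  (c) S = 49.78 VA  (d) PF = 1 (leading)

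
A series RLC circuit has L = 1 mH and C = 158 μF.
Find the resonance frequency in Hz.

Step 1 — Resonance condition Im(Z)=0 gives ω₀ = 1/√(LC).
Step 2 — ω₀ = 1/√(0.001·0.000158) = 2516 rad/s.
Step 3 — f₀ = ω₀/(2π) = 400.4 Hz.

f₀ = 400.4 Hz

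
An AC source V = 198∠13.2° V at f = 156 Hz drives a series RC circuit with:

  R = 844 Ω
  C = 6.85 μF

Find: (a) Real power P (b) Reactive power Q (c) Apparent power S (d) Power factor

Step 1 — Angular frequency: ω = 2π·f = 2π·156 = 980.2 rad/s.
Step 2 — Component impedances:
  R: Z = R = 844 Ω
  C: Z = 1/(jωC) = -j/(ω·C) = 0 - j148.9 Ω
Step 3 — Series combination: Z_total = R + C = 844 - j148.9 Ω = 857∠-10.0° Ω.
Step 4 — Source phasor: V = 198∠13.2° V = 192.8 + j45.21 V.
Step 5 — Current: I = V / Z = 0.2123 + j0.09104 A = 0.231∠23.2° A.
Step 6 — Complex power: S = V·I* = 45.05 - j7.949 VA.
Step 7 — Real power: P = Re(S) = 45.05 W.
Step 8 — Reactive power: Q = Im(S) = -7.949 VAR.
Step 9 — Apparent power: |S| = 45.74 VA.
Step 10 — Power factor: PF = P/|S| = 0.9848 (leading).

(a) P = 45.05 W  (b) Q = -7.949 VAR  (c) S = 45.74 VA  (d) PF = 0.9848 (leading)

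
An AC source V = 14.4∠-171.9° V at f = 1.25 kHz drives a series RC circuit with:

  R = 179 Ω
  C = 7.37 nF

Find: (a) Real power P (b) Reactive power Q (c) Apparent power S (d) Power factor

Step 1 — Angular frequency: ω = 2π·f = 2π·1250 = 7854 rad/s.
Step 2 — Component impedances:
  R: Z = R = 179 Ω
  C: Z = 1/(jωC) = -j/(ω·C) = 0 - j1.728e+04 Ω
Step 3 — Series combination: Z_total = R + C = 179 - j1.728e+04 Ω = 1.728e+04∠-89.4° Ω.
Step 4 — Source phasor: V = 14.4∠-171.9° V = -14.26 - j2.029 V.
Step 5 — Current: I = V / Z = 0.0001089 - j0.0008263 A = 0.0008335∠-82.5° A.
Step 6 — Complex power: S = V·I* = 0.0001244 - j0.012 VA.
Step 7 — Real power: P = Re(S) = 0.0001244 W.
Step 8 — Reactive power: Q = Im(S) = -0.012 VAR.
Step 9 — Apparent power: |S| = 0.012 VA.
Step 10 — Power factor: PF = P/|S| = 0.01036 (leading).

(a) P = 0.0001244 W  (b) Q = -0.012 VAR  (c) S = 0.012 VA  (d) PF = 0.01036 (leading)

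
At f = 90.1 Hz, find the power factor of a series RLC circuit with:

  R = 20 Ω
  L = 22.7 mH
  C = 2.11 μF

Step 1 — Angular frequency: ω = 2π·f = 2π·90.1 = 566.1 rad/s.
Step 2 — Component impedances:
  R: Z = R = 20 Ω
  L: Z = jωL = j·566.1·0.0227 = 0 + j12.85 Ω
  C: Z = 1/(jωC) = -j/(ω·C) = 0 - j837.2 Ω
Step 3 — Series combination: Z_total = R + L + C = 20 - j824.3 Ω = 824.6∠-88.6° Ω.
Step 4 — Power factor: PF = cos(φ) = Re(Z)/|Z| = 20/824.56 = 0.02426.
Step 5 — Type: Im(Z) = -824.3 ⇒ leading (phase φ = -88.6°).

PF = 0.02426 (leading, φ = -88.6°)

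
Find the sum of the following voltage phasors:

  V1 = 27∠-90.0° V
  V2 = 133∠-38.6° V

Step 1 — Convert each phasor to rectangular form:
  V1 = 27·(cos(-90.0°) + j·sin(-90.0°)) = 0 - j27 V
  V2 = 133·(cos(-38.6°) + j·sin(-38.6°)) = 103.9 - j82.98 V
Step 2 — Sum components: V_total = 103.9 - j110 V.
Step 3 — Convert to polar: |V_total| = 151.3 V, ∠V_total = -46.6°.

V_total = 151.3∠-46.6° V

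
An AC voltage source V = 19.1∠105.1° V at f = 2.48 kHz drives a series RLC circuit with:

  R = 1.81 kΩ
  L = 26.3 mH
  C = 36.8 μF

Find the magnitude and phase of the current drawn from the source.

Step 1 — Angular frequency: ω = 2π·f = 2π·2480 = 1.558e+04 rad/s.
Step 2 — Component impedances:
  R: Z = R = 1810 Ω
  L: Z = jωL = j·1.558e+04·0.0263 = 0 + j409.8 Ω
  C: Z = 1/(jωC) = -j/(ω·C) = 0 - j1.744 Ω
Step 3 — Series combination: Z_total = R + L + C = 1810 + j408.1 Ω = 1855∠12.7° Ω.
Step 4 — Source phasor: V = 19.1∠105.1° V = -4.976 + j18.44 V.
Step 5 — Ohm's law: I = V / Z_total = (-4.976 + j18.44) / (1810 + j408.1) = -0.0004302 + j0.01029 A.
Step 6 — Convert to polar: |I| = 0.01029 A, ∠I = 92.4°.

I = 0.01029∠92.4° A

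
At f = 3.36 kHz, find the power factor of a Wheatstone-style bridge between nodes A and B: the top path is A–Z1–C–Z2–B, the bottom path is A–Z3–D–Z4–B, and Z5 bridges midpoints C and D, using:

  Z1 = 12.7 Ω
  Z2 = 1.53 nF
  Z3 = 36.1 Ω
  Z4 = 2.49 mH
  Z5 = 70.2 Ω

Step 1 — Angular frequency: ω = 2π·f = 2π·3360 = 2.111e+04 rad/s.
Step 2 — Component impedances:
  Z1: Z = R = 12.7 Ω
  Z2: Z = 1/(jωC) = -j/(ω·C) = 0 - j3.096e+04 Ω
  Z3: Z = R = 36.1 Ω
  Z4: Z = jωL = j·2.111e+04·0.00249 = 0 + j52.57 Ω
  Z5: Z = R = 70.2 Ω
Step 3 — Bridge requires nodal analysis (the Z5 bridge couples midpoints C and D, so the two paths cannot be reduced to a simple series/parallel combination). Setting node B to ground and injecting 1 A at node A, the 3-node admittance system at A, C, D solves to V_A = Z_AB = 25.22 + j52.64 Ω = 58.37∠64.4° Ω.
Step 4 — Power factor: PF = cos(φ) = Re(Z)/|Z| = 25.22/58.37 = 0.4321.
Step 5 — Type: Im(Z) = 52.64 ⇒ lagging (phase φ = 64.4°).

PF = 0.4321 (lagging, φ = 64.4°)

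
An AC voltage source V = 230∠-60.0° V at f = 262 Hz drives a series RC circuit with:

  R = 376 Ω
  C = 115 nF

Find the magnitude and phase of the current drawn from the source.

Step 1 — Angular frequency: ω = 2π·f = 2π·262 = 1646 rad/s.
Step 2 — Component impedances:
  R: Z = R = 376 Ω
  C: Z = 1/(jωC) = -j/(ω·C) = 0 - j5282 Ω
Step 3 — Series combination: Z_total = R + C = 376 - j5282 Ω = 5296∠-85.9° Ω.
Step 4 — Source phasor: V = 230∠-60.0° V = 115 - j199.2 V.
Step 5 — Ohm's law: I = V / Z_total = (115 - j199.2) / (376 - j5282) = 0.03906 + j0.01899 A.
Step 6 — Convert to polar: |I| = 0.04343 A, ∠I = 25.9°.

I = 0.04343∠25.9° A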